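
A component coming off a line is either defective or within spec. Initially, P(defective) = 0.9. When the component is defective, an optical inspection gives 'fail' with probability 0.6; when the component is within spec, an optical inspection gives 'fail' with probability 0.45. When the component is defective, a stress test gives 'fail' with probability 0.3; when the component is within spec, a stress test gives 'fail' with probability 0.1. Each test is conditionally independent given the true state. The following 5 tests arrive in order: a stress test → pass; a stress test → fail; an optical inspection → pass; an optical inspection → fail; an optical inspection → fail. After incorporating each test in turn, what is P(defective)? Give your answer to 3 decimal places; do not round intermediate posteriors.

0.964

After a stress test='pass': P(defective) = 0.7·0.9000 / (0.7·0.9000 + 0.9·0.1000) ≈ 0.8750
After a stress test='fail': P(defective) = 0.3·0.8750 / (0.3·0.8750 + 0.1·0.1250) ≈ 0.9545
After an optical inspection='pass': P(defective) = 0.4·0.9545 / (0.4·0.9545 + 0.55·0.0455) ≈ 0.9385
After an optical inspection='fail': P(defective) = 0.6·0.9385 / (0.6·0.9385 + 0.45·0.0615) ≈ 0.9532
After an optical inspection='fail': P(defective) = 0.6·0.9532 / (0.6·0.9532 + 0.45·0.0468) ≈ 0.9645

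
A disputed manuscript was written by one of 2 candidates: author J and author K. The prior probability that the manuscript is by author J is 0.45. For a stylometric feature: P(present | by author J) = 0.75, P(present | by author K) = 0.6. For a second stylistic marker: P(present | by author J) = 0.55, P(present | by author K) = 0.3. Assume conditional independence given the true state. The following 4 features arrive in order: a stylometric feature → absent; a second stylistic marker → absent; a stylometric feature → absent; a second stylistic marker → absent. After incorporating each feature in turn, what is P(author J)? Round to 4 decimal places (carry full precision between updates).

Apply Bayes' rule sequentially, carrying P(author J) forward.
After a stylometric feature='absent': P(author J) = 0.25·0.4500 / (0.25·0.4500 + 0.4·0.5500) ≈ 0.3383
After a second stylistic marker='absent': P(author J) = 0.45·0.3383 / (0.45·0.3383 + 0.7·0.6617) ≈ 0.2474
After a stylometric feature='absent': P(author J) = 0.25·0.2474 / (0.25·0.2474 + 0.4·0.7526) ≈ 0.1704
After a second stylistic marker='absent': P(author J) = 0.45·0.1704 / (0.45·0.1704 + 0.7·0.8296) ≈ 0.1167

0.1167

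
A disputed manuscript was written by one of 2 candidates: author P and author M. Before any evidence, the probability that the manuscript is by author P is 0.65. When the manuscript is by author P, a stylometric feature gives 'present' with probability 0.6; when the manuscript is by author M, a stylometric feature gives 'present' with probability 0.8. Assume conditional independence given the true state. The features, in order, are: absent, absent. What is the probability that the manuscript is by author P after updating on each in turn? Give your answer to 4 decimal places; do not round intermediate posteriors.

0.8814

After 'absent': P(author P) = 0.4·0.6500 / (0.4·0.6500 + 0.2·0.3500) ≈ 0.7879
After 'absent': P(author P) = 0.4·0.7879 / (0.4·0.7879 + 0.2·0.2121) ≈ 0.8814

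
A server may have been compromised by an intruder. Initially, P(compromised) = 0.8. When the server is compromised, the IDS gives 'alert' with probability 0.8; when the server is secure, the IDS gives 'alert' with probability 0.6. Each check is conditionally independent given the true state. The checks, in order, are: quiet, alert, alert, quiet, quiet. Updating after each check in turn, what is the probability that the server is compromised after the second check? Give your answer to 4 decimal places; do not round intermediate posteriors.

0.7273

After 'quiet': P(compromised) = 0.2·0.8000 / (0.2·0.8000 + 0.4·0.2000) ≈ 0.6667
After 'alert': P(compromised) = 0.8·0.6667 / (0.8·0.6667 + 0.6·0.3333) ≈ 0.7273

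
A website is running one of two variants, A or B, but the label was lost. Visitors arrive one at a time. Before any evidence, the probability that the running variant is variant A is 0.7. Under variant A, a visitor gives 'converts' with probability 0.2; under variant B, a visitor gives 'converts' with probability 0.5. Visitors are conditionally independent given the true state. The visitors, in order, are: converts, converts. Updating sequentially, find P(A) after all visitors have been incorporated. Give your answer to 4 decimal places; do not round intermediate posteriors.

After 'converts': P(A) = 0.2·0.7000 / (0.2·0.7000 + 0.5·0.3000) ≈ 0.4828
After 'converts': P(A) = 0.2·0.4828 / (0.2·0.4828 + 0.5·0.5172) ≈ 0.2718

0.2718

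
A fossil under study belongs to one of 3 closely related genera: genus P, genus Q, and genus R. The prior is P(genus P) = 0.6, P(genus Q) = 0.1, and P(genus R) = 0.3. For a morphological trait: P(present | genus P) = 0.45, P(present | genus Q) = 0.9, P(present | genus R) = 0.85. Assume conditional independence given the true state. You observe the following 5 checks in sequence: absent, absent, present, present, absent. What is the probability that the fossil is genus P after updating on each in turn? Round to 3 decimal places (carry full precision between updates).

After 'absent': normaliser = 0.55·0.6000 + 0.1·0.1000 + 0.15·0.3000; P(genus P) ≈ 0.8571, P(genus Q) ≈ 0.0260, P(genus R) ≈ 0.1169
After 'absent': normaliser = 0.55·0.8571 + 0.1·0.0260 + 0.15·0.1169; P(genus P) ≈ 0.9590, P(genus Q) ≈ 0.0053, P(genus R) ≈ 0.0357
After 'present': normaliser = 0.45·0.9590 + 0.9·0.0053 + 0.85·0.0357; P(genus P) ≈ 0.9248, P(genus Q) ≈ 0.0102, P(genus R) ≈ 0.0650
After 'present': normaliser = 0.45·0.9248 + 0.9·0.0102 + 0.85·0.0650; P(genus P) ≈ 0.8660, P(genus Q) ≈ 0.0191, P(genus R) ≈ 0.1149
After 'absent': normaliser = 0.55·0.8660 + 0.1·0.0191 + 0.15·0.1149; P(genus P) ≈ 0.9614, P(genus Q) ≈ 0.0039, P(genus R) ≈ 0.0348

0.961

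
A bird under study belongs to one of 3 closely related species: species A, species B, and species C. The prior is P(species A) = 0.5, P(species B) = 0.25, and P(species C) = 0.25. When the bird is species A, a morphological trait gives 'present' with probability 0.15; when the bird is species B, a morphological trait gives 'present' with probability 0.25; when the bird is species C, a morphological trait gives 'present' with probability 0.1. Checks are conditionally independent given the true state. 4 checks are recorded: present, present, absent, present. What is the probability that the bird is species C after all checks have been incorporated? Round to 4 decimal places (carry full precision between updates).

0.0490

After 'present': normaliser = 0.15·0.5000 + 0.25·0.2500 + 0.1·0.2500; P(species A) ≈ 0.4615, P(species B) ≈ 0.3846, P(species C) ≈ 0.1538
After 'present': normaliser = 0.15·0.4615 + 0.25·0.3846 + 0.1·0.1538; P(species A) ≈ 0.3830, P(species B) ≈ 0.5319, P(species C) ≈ 0.0851
After 'absent': normaliser = 0.85·0.3830 + 0.75·0.5319 + 0.9·0.0851; P(species A) ≈ 0.4064, P(species B) ≈ 0.4980, P(species C) ≈ 0.0956
After 'present': normaliser = 0.15·0.4064 + 0.25·0.4980 + 0.1·0.0956; P(species A) ≈ 0.3126, P(species B) ≈ 0.6384, P(species C) ≈ 0.0490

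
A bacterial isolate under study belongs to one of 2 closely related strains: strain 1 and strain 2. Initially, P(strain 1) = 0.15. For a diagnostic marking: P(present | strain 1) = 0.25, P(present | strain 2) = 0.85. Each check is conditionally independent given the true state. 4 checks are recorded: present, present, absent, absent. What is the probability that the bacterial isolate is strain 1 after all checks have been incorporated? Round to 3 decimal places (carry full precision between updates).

0.276

After 'present': P(strain 1) = 0.25·0.1500 / (0.25·0.1500 + 0.85·0.8500) ≈ 0.0493
After 'present': P(strain 1) = 0.25·0.0493 / (0.25·0.0493 + 0.85·0.9507) ≈ 0.0150
After 'absent': P(strain 1) = 0.75·0.0150 / (0.75·0.0150 + 0.15·0.9850) ≈ 0.0709
After 'absent': P(strain 1) = 0.75·0.0709 / (0.75·0.0709 + 0.15·0.9291) ≈ 0.2762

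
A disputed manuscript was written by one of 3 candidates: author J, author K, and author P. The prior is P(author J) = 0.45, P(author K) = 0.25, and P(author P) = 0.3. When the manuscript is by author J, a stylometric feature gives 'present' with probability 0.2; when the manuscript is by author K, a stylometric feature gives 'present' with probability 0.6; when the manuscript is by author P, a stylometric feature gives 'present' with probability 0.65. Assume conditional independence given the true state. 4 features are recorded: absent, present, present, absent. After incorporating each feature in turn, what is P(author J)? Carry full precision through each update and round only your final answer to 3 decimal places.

0.278

After 'absent': normaliser = 0.8·0.4500 + 0.4·0.2500 + 0.35·0.3000; P(author J) ≈ 0.6372, P(author K) ≈ 0.1770, P(author P) ≈ 0.1858
After 'present': normaliser = 0.2·0.6372 + 0.6·0.1770 + 0.65·0.1858; P(author J) ≈ 0.3596, P(author K) ≈ 0.2996, P(author P) ≈ 0.3408
After 'present': normaliser = 0.2·0.3596 + 0.6·0.2996 + 0.65·0.3408; P(author J) ≈ 0.1520, P(author K) ≈ 0.3799, P(author P) ≈ 0.4681
After 'absent': normaliser = 0.8·0.1520 + 0.4·0.3799 + 0.35·0.4681; P(author J) ≈ 0.2779, P(author K) ≈ 0.3474, P(author P) ≈ 0.3746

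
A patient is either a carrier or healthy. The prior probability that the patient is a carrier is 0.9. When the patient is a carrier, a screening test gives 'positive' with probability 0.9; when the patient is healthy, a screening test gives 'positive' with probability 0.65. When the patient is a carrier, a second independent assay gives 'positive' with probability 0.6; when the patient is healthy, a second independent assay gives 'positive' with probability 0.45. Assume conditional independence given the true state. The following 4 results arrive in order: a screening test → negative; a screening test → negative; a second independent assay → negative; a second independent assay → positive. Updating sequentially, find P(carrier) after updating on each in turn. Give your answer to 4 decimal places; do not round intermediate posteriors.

After a screening test='negative': P(carrier) = 0.1·0.9000 / (0.1·0.9000 + 0.35·0.1000) ≈ 0.7200
After a screening test='negative': P(carrier) = 0.1·0.7200 / (0.1·0.7200 + 0.35·0.2800) ≈ 0.4235
After a second independent assay='negative': P(carrier) = 0.4·0.4235 / (0.4·0.4235 + 0.55·0.5765) ≈ 0.3482
After a second independent assay='positive': P(carrier) = 0.6·0.3482 / (0.6·0.3482 + 0.45·0.6518) ≈ 0.4160

0.4160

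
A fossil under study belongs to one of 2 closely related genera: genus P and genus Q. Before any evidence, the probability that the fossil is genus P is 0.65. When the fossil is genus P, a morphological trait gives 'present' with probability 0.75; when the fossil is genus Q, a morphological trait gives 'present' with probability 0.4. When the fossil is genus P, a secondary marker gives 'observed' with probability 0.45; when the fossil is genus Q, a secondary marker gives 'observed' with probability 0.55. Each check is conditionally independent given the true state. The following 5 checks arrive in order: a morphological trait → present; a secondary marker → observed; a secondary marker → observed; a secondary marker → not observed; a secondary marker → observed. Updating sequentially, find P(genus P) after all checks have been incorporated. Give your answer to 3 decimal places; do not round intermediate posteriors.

Each posterior becomes the prior for the next update.
After a morphological trait='present': P(genus P) = 0.75·0.6500 / (0.75·0.6500 + 0.4·0.3500) ≈ 0.7769
After a secondary marker='observed': P(genus P) = 0.45·0.7769 / (0.45·0.7769 + 0.55·0.2231) ≈ 0.7402
After a secondary marker='observed': P(genus P) = 0.45·0.7402 / (0.45·0.7402 + 0.55·0.2598) ≈ 0.6998
After a secondary marker='not observed': P(genus P) = 0.55·0.6998 / (0.55·0.6998 + 0.45·0.3002) ≈ 0.7402
After a secondary marker='observed': P(genus P) = 0.45·0.7402 / (0.45·0.7402 + 0.55·0.2598) ≈ 0.6998

0.700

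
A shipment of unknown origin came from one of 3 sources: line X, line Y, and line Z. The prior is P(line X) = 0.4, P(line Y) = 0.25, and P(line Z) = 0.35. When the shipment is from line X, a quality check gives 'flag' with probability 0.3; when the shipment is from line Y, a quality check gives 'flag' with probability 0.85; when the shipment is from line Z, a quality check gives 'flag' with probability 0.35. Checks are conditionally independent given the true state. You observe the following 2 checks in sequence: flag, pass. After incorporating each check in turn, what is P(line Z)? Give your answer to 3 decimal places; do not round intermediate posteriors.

0.407

After 'flag': normaliser = 0.3·0.4000 + 0.85·0.2500 + 0.35·0.3500; P(line X) ≈ 0.2637, P(line Y) ≈ 0.4670, P(line Z) ≈ 0.2692
After 'pass': normaliser = 0.7·0.2637 + 0.15·0.4670 + 0.65·0.2692; P(line X) ≈ 0.4297, P(line Y) ≈ 0.1630, P(line Z) ≈ 0.4073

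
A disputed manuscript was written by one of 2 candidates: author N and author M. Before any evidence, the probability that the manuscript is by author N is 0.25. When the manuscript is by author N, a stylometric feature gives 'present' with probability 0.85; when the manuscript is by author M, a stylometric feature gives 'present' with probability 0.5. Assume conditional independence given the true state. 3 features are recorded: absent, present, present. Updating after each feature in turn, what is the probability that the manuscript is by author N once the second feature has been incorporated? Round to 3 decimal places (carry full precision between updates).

After 'absent': P(author N) = 0.15·0.2500 / (0.15·0.2500 + 0.5·0.7500) ≈ 0.0909
After 'present': P(author N) = 0.85·0.0909 / (0.85·0.0909 + 0.5·0.9091) ≈ 0.1453

0.145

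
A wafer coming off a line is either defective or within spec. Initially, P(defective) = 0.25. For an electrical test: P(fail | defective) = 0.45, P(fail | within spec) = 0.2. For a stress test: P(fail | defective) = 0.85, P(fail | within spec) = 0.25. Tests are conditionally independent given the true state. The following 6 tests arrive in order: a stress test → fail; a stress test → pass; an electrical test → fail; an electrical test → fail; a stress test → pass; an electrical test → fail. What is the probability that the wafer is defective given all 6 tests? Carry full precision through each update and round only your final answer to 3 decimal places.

0.341

After a stress test='fail': P(defective) = 0.85·0.2500 / (0.85·0.2500 + 0.25·0.7500) ≈ 0.5312
After a stress test='pass': P(defective) = 0.15·0.5312 / (0.15·0.5312 + 0.75·0.4688) ≈ 0.1848
After an electrical test='fail': P(defective) = 0.45·0.1848 / (0.45·0.1848 + 0.2·0.8152) ≈ 0.3377
After an electrical test='fail': P(defective) = 0.45·0.3377 / (0.45·0.3377 + 0.2·0.6623) ≈ 0.5343
After a stress test='pass': P(defective) = 0.15·0.5343 / (0.15·0.5343 + 0.75·0.4657) ≈ 0.1867
After an electrical test='fail': P(defective) = 0.45·0.1867 / (0.45·0.1867 + 0.2·0.8133) ≈ 0.3405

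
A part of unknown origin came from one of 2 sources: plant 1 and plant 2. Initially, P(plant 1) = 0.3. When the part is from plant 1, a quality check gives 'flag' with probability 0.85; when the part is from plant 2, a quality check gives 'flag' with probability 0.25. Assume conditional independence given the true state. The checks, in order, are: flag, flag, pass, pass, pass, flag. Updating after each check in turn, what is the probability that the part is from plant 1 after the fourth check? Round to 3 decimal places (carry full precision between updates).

0.165

Apply Bayes' rule sequentially, carrying P(plant 1) forward.
After 'flag': P(plant 1) = 0.85·0.3000 / (0.85·0.3000 + 0.25·0.7000) ≈ 0.5930
After 'flag': P(plant 1) = 0.85·0.5930 / (0.85·0.5930 + 0.25·0.4070) ≈ 0.8321
After 'pass': P(plant 1) = 0.15·0.8321 / (0.15·0.8321 + 0.75·0.1679) ≈ 0.4977
After 'pass': P(plant 1) = 0.15·0.4977 / (0.15·0.4977 + 0.75·0.5023) ≈ 0.1654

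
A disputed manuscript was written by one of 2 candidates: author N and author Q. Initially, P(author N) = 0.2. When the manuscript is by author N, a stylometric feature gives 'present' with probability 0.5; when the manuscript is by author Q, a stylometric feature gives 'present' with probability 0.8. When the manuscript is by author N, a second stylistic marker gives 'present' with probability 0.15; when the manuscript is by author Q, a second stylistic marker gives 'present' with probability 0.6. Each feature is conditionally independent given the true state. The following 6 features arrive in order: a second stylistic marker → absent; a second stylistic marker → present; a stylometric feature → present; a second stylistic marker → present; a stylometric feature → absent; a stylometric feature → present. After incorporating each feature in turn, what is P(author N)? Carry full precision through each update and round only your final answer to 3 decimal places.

After a second stylistic marker='absent': P(author N) = 0.85·0.2000 / (0.85·0.2000 + 0.4·0.8000) ≈ 0.3469
After a second stylistic marker='present': P(author N) = 0.15·0.3469 / (0.15·0.3469 + 0.6·0.6531) ≈ 0.1172
After a stylometric feature='present': P(author N) = 0.5·0.1172 / (0.5·0.1172 + 0.8·0.8828) ≈ 0.0766
After a second stylistic marker='present': P(author N) = 0.15·0.0766 / (0.15·0.0766 + 0.6·0.9234) ≈ 0.0203
After a stylometric feature='absent': P(author N) = 0.5·0.0203 / (0.5·0.0203 + 0.2·0.9797) ≈ 0.0493
After a stylometric feature='present': P(author N) = 0.5·0.0493 / (0.5·0.0493 + 0.8·0.9507) ≈ 0.0314

0.031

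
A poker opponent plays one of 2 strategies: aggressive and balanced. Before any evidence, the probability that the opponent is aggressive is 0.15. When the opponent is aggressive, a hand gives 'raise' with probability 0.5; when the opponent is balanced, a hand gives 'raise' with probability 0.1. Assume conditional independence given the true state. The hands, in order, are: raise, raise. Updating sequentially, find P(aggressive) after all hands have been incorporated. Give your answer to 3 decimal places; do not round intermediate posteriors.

0.815

After 'raise': P(aggressive) = 0.5·0.1500 / (0.5·0.1500 + 0.1·0.8500) ≈ 0.4688
After 'raise': P(aggressive) = 0.5·0.4688 / (0.5·0.4688 + 0.1·0.5312) ≈ 0.8152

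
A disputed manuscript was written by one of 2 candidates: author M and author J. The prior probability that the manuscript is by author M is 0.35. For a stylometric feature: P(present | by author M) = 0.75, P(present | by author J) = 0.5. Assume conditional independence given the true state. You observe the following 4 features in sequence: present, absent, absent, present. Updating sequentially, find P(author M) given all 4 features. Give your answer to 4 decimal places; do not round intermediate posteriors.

0.2325

After 'present': P(author M) = 0.75·0.3500 / (0.75·0.3500 + 0.5·0.6500) ≈ 0.4468
After 'absent': P(author M) = 0.25·0.4468 / (0.25·0.4468 + 0.5·0.5532) ≈ 0.2877
After 'absent': P(author M) = 0.25·0.2877 / (0.25·0.2877 + 0.5·0.7123) ≈ 0.1680
After 'present': P(author M) = 0.75·0.1680 / (0.75·0.1680 + 0.5·0.8320) ≈ 0.2325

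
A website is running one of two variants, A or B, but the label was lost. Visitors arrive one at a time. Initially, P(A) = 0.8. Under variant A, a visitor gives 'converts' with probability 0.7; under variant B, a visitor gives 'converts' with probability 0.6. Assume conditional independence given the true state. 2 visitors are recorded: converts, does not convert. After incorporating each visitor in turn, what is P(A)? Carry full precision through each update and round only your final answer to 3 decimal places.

After 'converts': P(A) = 0.7·0.8000 / (0.7·0.8000 + 0.6·0.2000) ≈ 0.8235
After 'does not convert': P(A) = 0.3·0.8235 / (0.3·0.8235 + 0.4·0.1765) ≈ 0.7778

0.778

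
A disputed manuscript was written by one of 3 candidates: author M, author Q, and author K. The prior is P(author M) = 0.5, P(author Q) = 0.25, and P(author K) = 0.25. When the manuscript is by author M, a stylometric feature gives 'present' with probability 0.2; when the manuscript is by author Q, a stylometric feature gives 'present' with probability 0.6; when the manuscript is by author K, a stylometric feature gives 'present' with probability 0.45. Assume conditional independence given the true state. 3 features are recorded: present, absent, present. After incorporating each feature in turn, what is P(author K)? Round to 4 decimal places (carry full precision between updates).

After 'present': normaliser = 0.2·0.5000 + 0.6·0.2500 + 0.45·0.2500; P(author M) ≈ 0.2759, P(author Q) ≈ 0.4138, P(author K) ≈ 0.3103
After 'absent': normaliser = 0.8·0.2759 + 0.4·0.4138 + 0.55·0.3103; P(author M) ≈ 0.3963, P(author Q) ≈ 0.2972, P(author K) ≈ 0.3065
After 'present': normaliser = 0.2·0.3963 + 0.6·0.2972 + 0.45·0.3065; P(author M) ≈ 0.2004, P(author Q) ≈ 0.4509, P(author K) ≈ 0.3487

0.3487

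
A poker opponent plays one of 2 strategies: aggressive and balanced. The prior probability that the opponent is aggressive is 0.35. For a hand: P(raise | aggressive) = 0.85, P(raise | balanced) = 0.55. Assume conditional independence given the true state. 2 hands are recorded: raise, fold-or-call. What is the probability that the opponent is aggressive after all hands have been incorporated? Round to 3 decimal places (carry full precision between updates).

Each posterior becomes the prior for the next update.
After 'raise': P(aggressive) = 0.85·0.3500 / (0.85·0.3500 + 0.55·0.6500) ≈ 0.4542
After 'fold-or-call': P(aggressive) = 0.15·0.4542 / (0.15·0.4542 + 0.45·0.5458) ≈ 0.2172

0.217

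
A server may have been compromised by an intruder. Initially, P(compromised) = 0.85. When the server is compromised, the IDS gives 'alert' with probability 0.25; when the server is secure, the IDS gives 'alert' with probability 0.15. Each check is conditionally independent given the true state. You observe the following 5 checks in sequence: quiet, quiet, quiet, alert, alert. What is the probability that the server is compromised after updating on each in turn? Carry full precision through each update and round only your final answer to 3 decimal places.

After 'quiet': P(compromised) = 0.75·0.8500 / (0.75·0.8500 + 0.85·0.1500) ≈ 0.8333
After 'quiet': P(compromised) = 0.75·0.8333 / (0.75·0.8333 + 0.85·0.1667) ≈ 0.8152
After 'quiet': P(compromised) = 0.75·0.8152 / (0.75·0.8152 + 0.85·0.1848) ≈ 0.7956
After 'alert': P(compromised) = 0.25·0.7956 / (0.25·0.7956 + 0.15·0.2044) ≈ 0.8665
After 'alert': P(compromised) = 0.25·0.8665 / (0.25·0.8665 + 0.15·0.1335) ≈ 0.9153

0.915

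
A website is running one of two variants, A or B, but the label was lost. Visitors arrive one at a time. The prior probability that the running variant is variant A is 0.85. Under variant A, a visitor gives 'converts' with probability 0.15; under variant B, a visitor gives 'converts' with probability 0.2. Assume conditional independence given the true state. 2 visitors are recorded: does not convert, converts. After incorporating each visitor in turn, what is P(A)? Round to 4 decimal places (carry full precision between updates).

After 'does not convert': P(A) = 0.85·0.8500 / (0.85·0.8500 + 0.8·0.1500) ≈ 0.8576
After 'converts': P(A) = 0.15·0.8576 / (0.15·0.8576 + 0.2·0.1424) ≈ 0.8187

0.8187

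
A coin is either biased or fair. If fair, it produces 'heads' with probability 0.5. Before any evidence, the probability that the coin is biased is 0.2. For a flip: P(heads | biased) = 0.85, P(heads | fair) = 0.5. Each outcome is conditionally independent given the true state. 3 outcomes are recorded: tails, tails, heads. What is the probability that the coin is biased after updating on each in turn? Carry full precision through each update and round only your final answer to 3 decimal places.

Each posterior becomes the prior for the next update.
After 'tails': P(biased) = 0.15·0.2000 / (0.15·0.2000 + 0.5·0.8000) ≈ 0.0698
After 'tails': P(biased) = 0.15·0.0698 / (0.15·0.0698 + 0.5·0.9302) ≈ 0.0220
After 'heads': P(biased) = 0.85·0.0220 / (0.85·0.0220 + 0.5·0.9780) ≈ 0.0368

0.037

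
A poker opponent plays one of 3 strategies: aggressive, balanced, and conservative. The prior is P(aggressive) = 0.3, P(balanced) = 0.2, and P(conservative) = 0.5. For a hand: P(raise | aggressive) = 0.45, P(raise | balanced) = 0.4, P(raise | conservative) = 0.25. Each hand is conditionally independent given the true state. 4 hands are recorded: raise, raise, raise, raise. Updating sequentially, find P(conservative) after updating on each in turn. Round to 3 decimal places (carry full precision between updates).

After 'raise': normaliser = 0.45·0.3000 + 0.4·0.2000 + 0.25·0.5000; P(aggressive) ≈ 0.3971, P(balanced) ≈ 0.2353, P(conservative) ≈ 0.3676
After 'raise': normaliser = 0.45·0.3971 + 0.4·0.2353 + 0.25·0.3676; P(aggressive) ≈ 0.4899, P(balanced) ≈ 0.2581, P(conservative) ≈ 0.2520
After 'raise': normaliser = 0.45·0.4899 + 0.4·0.2581 + 0.25·0.2520; P(aggressive) ≈ 0.5701, P(balanced) ≈ 0.2669, P(conservative) ≈ 0.1629
After 'raise': normaliser = 0.45·0.5701 + 0.4·0.2669 + 0.25·0.1629; P(aggressive) ≈ 0.6349, P(balanced) ≈ 0.2643, P(conservative) ≈ 0.1008

0.101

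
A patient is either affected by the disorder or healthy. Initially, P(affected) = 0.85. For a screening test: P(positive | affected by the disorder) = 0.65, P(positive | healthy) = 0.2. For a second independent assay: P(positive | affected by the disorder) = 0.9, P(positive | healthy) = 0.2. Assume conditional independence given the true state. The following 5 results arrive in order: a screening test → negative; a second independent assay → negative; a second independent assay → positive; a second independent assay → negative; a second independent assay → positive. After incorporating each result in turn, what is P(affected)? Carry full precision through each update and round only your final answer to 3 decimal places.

0.440

After a screening test='negative': P(affected) = 0.35·0.8500 / (0.35·0.8500 + 0.8·0.1500) ≈ 0.7126
After a second independent assay='negative': P(affected) = 0.1·0.7126 / (0.1·0.7126 + 0.8·0.2874) ≈ 0.2366
After a second independent assay='positive': P(affected) = 0.9·0.2366 / (0.9·0.2366 + 0.2·0.7634) ≈ 0.5824
After a second independent assay='negative': P(affected) = 0.1·0.5824 / (0.1·0.5824 + 0.8·0.4176) ≈ 0.1484
After a second independent assay='positive': P(affected) = 0.9·0.1484 / (0.9·0.1484 + 0.2·0.8516) ≈ 0.4396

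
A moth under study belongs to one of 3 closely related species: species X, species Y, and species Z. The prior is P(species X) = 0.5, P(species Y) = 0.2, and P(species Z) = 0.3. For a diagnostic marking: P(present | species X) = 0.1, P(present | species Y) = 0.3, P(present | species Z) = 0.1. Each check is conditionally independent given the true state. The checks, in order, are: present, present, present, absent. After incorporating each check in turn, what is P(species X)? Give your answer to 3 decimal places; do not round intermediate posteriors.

0.100

After 'present': normaliser = 0.1·0.5000 + 0.3·0.2000 + 0.1·0.3000; P(species X) ≈ 0.3571, P(species Y) ≈ 0.4286, P(species Z) ≈ 0.2143
After 'present': normaliser = 0.1·0.3571 + 0.3·0.4286 + 0.1·0.2143; P(species X) ≈ 0.1923, P(species Y) ≈ 0.6923, P(species Z) ≈ 0.1154
After 'present': normaliser = 0.1·0.1923 + 0.3·0.6923 + 0.1·0.1154; P(species X) ≈ 0.0806, P(species Y) ≈ 0.8710, P(species Z) ≈ 0.0484
After 'absent': normaliser = 0.9·0.0806 + 0.7·0.8710 + 0.9·0.0484; P(species X) ≈ 0.1000, P(species Y) ≈ 0.8400, P(species Z) ≈ 0.0600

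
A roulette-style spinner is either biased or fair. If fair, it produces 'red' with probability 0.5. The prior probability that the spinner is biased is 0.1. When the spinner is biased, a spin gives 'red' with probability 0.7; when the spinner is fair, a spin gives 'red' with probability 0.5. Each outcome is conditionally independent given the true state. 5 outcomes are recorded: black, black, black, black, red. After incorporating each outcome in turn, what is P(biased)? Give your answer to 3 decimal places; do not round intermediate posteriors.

0.020

After 'black': P(biased) = 0.3·0.1000 / (0.3·0.1000 + 0.5·0.9000) ≈ 0.0625
After 'black': P(biased) = 0.3·0.0625 / (0.3·0.0625 + 0.5·0.9375) ≈ 0.0385
After 'black': P(biased) = 0.3·0.0385 / (0.3·0.0385 + 0.5·0.9615) ≈ 0.0234
After 'black': P(biased) = 0.3·0.0234 / (0.3·0.0234 + 0.5·0.9766) ≈ 0.0142
After 'red': P(biased) = 0.7·0.0142 / (0.7·0.0142 + 0.5·0.9858) ≈ 0.0198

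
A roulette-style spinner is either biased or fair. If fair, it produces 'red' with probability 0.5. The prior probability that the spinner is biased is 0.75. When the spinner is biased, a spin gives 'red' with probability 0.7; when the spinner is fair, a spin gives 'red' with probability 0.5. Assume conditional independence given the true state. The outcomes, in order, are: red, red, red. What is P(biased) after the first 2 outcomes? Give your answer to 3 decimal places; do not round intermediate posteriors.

0.855

Apply Bayes' rule sequentially, carrying P(biased) forward.
After 'red': P(biased) = 0.7·0.7500 / (0.7·0.7500 + 0.5·0.2500) ≈ 0.8077
After 'red': P(biased) = 0.7·0.8077 / (0.7·0.8077 + 0.5·0.1923) ≈ 0.8547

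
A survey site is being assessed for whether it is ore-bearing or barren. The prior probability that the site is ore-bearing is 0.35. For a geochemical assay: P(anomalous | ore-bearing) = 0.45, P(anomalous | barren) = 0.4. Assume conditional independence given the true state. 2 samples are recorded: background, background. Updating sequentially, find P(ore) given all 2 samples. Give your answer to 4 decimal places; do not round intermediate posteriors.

0.3115

After 'background': P(ore) = 0.55·0.3500 / (0.55·0.3500 + 0.6·0.6500) ≈ 0.3305
After 'background': P(ore) = 0.55·0.3305 / (0.55·0.3305 + 0.6·0.6695) ≈ 0.3115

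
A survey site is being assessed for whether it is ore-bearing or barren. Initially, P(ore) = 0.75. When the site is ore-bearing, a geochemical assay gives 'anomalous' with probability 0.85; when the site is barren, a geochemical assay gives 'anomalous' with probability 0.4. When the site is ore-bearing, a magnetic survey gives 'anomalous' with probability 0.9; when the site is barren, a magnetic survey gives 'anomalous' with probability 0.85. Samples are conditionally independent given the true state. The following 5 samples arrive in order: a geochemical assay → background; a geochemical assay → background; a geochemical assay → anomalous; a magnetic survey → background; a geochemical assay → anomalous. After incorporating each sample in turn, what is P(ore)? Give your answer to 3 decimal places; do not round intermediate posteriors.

0.361

After a geochemical assay='background': P(ore) = 0.15·0.7500 / (0.15·0.7500 + 0.6·0.2500) ≈ 0.4286
After a geochemical assay='background': P(ore) = 0.15·0.4286 / (0.15·0.4286 + 0.6·0.5714) ≈ 0.1579
After a geochemical assay='anomalous': P(ore) = 0.85·0.1579 / (0.85·0.1579 + 0.4·0.8421) ≈ 0.2849
After a magnetic survey='background': P(ore) = 0.1·0.2849 / (0.1·0.2849 + 0.15·0.7151) ≈ 0.2099
After a geochemical assay='anomalous': P(ore) = 0.85·0.2099 / (0.85·0.2099 + 0.4·0.7901) ≈ 0.3608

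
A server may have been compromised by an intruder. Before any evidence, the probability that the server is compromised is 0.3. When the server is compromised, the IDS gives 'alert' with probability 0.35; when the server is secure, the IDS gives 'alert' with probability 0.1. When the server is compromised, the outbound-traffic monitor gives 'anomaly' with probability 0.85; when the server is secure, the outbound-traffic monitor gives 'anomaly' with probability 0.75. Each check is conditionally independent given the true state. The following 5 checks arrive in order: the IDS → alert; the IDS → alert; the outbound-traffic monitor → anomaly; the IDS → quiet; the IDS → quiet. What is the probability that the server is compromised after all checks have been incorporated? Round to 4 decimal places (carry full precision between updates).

After the IDS='alert': P(compromised) = 0.35·0.3000 / (0.35·0.3000 + 0.1·0.7000) ≈ 0.6000
After the IDS='alert': P(compromised) = 0.35·0.6000 / (0.35·0.6000 + 0.1·0.4000) ≈ 0.8400
After the outbound-traffic monitor='anomaly': P(compromised) = 0.85·0.8400 / (0.85·0.8400 + 0.75·0.1600) ≈ 0.8561
After the IDS='quiet': P(compromised) = 0.65·0.8561 / (0.65·0.8561 + 0.9·0.1439) ≈ 0.8112
After the IDS='quiet': P(compromised) = 0.65·0.8112 / (0.65·0.8112 + 0.9·0.1888) ≈ 0.7563

0.7563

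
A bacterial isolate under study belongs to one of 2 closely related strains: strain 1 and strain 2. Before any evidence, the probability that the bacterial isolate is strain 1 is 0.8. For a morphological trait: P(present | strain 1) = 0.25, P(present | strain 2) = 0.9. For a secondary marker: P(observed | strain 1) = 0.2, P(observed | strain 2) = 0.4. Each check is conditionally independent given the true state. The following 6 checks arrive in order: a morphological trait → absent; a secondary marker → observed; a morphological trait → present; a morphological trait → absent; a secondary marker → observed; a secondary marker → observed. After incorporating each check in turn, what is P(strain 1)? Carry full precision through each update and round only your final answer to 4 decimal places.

After a morphological trait='absent': P(strain 1) = 0.75·0.8000 / (0.75·0.8000 + 0.1·0.2000) ≈ 0.9677
After a secondary marker='observed': P(strain 1) = 0.2·0.9677 / (0.2·0.9677 + 0.4·0.0323) ≈ 0.9375
After a morphological trait='present': P(strain 1) = 0.25·0.9375 / (0.25·0.9375 + 0.9·0.0625) ≈ 0.8065
After a morphological trait='absent': P(strain 1) = 0.75·0.8065 / (0.75·0.8065 + 0.1·0.1935) ≈ 0.9690
After a secondary marker='observed': P(strain 1) = 0.2·0.9690 / (0.2·0.9690 + 0.4·0.0310) ≈ 0.9398
After a secondary marker='observed': P(strain 1) = 0.2·0.9398 / (0.2·0.9398 + 0.4·0.0602) ≈ 0.8865

0.8865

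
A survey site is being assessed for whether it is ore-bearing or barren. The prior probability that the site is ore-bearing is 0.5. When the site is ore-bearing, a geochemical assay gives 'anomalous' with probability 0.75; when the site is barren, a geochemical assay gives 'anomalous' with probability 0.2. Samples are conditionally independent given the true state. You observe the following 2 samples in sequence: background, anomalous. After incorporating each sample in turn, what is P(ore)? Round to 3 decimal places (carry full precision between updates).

Each posterior becomes the prior for the next update.
After 'background': P(ore) = 0.25·0.5000 / (0.25·0.5000 + 0.8·0.5000) ≈ 0.2381
After 'anomalous': P(ore) = 0.75·0.2381 / (0.75·0.2381 + 0.2·0.7619) ≈ 0.5396

0.540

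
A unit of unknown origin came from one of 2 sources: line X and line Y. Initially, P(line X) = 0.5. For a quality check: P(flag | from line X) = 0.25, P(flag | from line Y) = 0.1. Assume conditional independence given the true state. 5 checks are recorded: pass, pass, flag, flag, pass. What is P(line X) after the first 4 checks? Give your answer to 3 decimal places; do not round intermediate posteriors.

0.813

After 'pass': P(line X) = 0.75·0.5000 / (0.75·0.5000 + 0.9·0.5000) ≈ 0.4545
After 'pass': P(line X) = 0.75·0.4545 / (0.75·0.4545 + 0.9·0.5455) ≈ 0.4098
After 'flag': P(line X) = 0.25·0.4098 / (0.25·0.4098 + 0.1·0.5902) ≈ 0.6345
After 'flag': P(line X) = 0.25·0.6345 / (0.25·0.6345 + 0.1·0.3655) ≈ 0.8127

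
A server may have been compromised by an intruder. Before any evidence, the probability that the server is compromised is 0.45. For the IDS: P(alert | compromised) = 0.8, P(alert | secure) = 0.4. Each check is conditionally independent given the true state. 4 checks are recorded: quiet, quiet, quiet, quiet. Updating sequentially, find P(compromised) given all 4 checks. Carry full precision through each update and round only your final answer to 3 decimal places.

After 'quiet': P(compromised) = 0.2·0.4500 / (0.2·0.4500 + 0.6·0.5500) ≈ 0.2143
After 'quiet': P(compromised) = 0.2·0.2143 / (0.2·0.2143 + 0.6·0.7857) ≈ 0.0833
After 'quiet': P(compromised) = 0.2·0.0833 / (0.2·0.0833 + 0.6·0.9167) ≈ 0.0294
After 'quiet': P(compromised) = 0.2·0.0294 / (0.2·0.0294 + 0.6·0.9706) ≈ 0.0100

0.010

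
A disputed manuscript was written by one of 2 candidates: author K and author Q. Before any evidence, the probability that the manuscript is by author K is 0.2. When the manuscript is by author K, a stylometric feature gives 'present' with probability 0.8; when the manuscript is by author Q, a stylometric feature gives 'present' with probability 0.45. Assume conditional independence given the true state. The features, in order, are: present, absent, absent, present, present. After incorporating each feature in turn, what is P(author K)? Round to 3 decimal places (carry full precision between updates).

0.157

Each posterior becomes the prior for the next update.
After 'present': P(author K) = 0.8·0.2000 / (0.8·0.2000 + 0.45·0.8000) ≈ 0.3077
After 'absent': P(author K) = 0.2·0.3077 / (0.2·0.3077 + 0.55·0.6923) ≈ 0.1391
After 'absent': P(author K) = 0.2·0.1391 / (0.2·0.1391 + 0.55·0.8609) ≈ 0.0555
After 'present': P(author K) = 0.8·0.0555 / (0.8·0.0555 + 0.45·0.9445) ≈ 0.0946
After 'present': P(author K) = 0.8·0.0946 / (0.8·0.0946 + 0.45·0.9054) ≈ 0.1566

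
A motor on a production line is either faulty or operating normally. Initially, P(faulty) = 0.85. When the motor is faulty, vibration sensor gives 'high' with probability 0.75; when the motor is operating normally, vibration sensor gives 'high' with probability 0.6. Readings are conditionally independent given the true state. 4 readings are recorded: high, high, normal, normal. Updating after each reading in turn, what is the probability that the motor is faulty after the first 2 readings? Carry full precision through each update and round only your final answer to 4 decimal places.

After 'high': P(faulty) = 0.75·0.8500 / (0.75·0.8500 + 0.6·0.1500) ≈ 0.8763
After 'high': P(faulty) = 0.75·0.8763 / (0.75·0.8763 + 0.6·0.1237) ≈ 0.8985

0.8985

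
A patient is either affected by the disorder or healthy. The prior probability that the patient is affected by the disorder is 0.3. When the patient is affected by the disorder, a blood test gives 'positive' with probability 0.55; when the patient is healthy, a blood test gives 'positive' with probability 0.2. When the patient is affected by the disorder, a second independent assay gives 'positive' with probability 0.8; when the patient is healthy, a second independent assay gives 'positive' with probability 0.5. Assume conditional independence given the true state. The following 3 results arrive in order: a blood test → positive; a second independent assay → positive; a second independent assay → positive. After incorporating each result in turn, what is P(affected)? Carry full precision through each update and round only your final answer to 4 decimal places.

0.7511

After a blood test='positive': P(affected) = 0.55·0.3000 / (0.55·0.3000 + 0.2·0.7000) ≈ 0.5410
After a second independent assay='positive': P(affected) = 0.8·0.5410 / (0.8·0.5410 + 0.5·0.4590) ≈ 0.6535
After a second independent assay='positive': P(affected) = 0.8·0.6535 / (0.8·0.6535 + 0.5·0.3465) ≈ 0.7511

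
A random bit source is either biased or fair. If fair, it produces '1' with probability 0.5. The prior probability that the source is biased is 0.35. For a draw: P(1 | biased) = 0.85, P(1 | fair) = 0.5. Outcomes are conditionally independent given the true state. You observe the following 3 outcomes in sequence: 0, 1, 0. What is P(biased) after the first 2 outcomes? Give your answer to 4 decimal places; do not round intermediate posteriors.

Each posterior becomes the prior for the next update.
After '0': P(biased) = 0.15·0.3500 / (0.15·0.3500 + 0.5·0.6500) ≈ 0.1391
After '1': P(biased) = 0.85·0.1391 / (0.85·0.1391 + 0.5·0.8609) ≈ 0.2154

0.2154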